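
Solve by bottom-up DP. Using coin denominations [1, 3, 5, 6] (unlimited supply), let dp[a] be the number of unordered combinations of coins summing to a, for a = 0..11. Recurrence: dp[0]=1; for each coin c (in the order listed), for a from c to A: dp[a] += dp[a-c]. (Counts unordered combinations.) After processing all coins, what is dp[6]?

after  coin     0     1     2     3     4     5     6     7     8     9    10    11
          1     1     1     1     1     1     1     1     1     1     1     1     1
          3     1     1     1     2     2     2     3     3     3     4     4     4
          5     1     1     1     2     2     3     4     4     5     6     7     8
          6     1     1     1     2     2     3     5     5     6     8     9    11

5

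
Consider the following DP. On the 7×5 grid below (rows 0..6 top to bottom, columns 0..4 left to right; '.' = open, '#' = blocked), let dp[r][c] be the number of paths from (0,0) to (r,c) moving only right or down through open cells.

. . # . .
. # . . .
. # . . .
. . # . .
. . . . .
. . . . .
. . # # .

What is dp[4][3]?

2

r\c   0   1   2   3   4
  0   1   1   0   0   0
  1   1   0   0   0   0
  2   1   0   0   0   0
  3   1   1   0   0   0
  4   1   2   2   2   2
  5   1   3   5   7   9
  6   1   4   0   0   9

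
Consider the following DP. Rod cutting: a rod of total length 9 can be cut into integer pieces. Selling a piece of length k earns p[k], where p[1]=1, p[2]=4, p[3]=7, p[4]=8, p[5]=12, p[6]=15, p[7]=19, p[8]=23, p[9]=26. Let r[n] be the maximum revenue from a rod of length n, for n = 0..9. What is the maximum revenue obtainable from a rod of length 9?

   n    0    1    2    3    4    5    6    7    8    9
r[n]    0    1    4    7    8   12   15   19   23   26

26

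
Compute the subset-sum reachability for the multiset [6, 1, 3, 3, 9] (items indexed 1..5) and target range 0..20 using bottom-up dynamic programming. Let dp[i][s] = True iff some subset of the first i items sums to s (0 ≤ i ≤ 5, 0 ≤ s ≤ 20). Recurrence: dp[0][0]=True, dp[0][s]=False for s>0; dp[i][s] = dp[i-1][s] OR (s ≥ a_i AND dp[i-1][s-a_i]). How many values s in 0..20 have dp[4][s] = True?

10

i\s   0   1   2   3   4   5   6   7   8   9  10  11  12  13  14  15  16  17  18  19  20
  0   T   F   F   F   F   F   F   F   F   F   F   F   F   F   F   F   F   F   F   F   F
  1   T   F   F   F   F   F   T   F   F   F   F   F   F   F   F   F   F   F   F   F   F
  2   T   T   F   F   F   F   T   T   F   F   F   F   F   F   F   F   F   F   F   F   F
  3   T   T   F   T   T   F   T   T   F   T   T   F   F   F   F   F   F   F   F   F   F
  4   T   T   F   T   T   F   T   T   F   T   T   F   T   T   F   F   F   F   F   F   F
  5   T   T   F   T   T   F   T   T   F   T   T   F   T   T   F   T   T   F   T   T   F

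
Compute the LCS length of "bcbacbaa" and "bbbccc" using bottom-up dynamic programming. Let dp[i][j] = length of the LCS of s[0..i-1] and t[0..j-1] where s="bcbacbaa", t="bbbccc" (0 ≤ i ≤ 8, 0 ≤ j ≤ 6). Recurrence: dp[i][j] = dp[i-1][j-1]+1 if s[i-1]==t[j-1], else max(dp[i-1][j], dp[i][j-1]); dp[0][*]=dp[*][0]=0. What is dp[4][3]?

2

   ''  b  b  b  c  c  c
''  0  0  0  0  0  0  0
 b  0  1  1  1  1  1  1
 c  0  1  1  1  2  2  2
 b  0  1  2  2  2  2  2
 a  0  1  2  2  2  2  2
 c  0  1  2  2  3  3  3
 b  0  1  2  3  3  3  3
 a  0  1  2  3  3  3  3
 a  0  1  2  3  3  3  3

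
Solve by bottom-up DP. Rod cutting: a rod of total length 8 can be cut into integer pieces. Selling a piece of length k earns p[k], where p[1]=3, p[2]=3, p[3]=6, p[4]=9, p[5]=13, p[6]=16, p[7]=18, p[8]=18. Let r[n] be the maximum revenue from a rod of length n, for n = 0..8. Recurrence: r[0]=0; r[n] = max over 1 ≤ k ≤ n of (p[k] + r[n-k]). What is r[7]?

21

   n    0    1    2    3    4    5    6    7    8
r[n]    0    3    6    9   12   15   18   21   24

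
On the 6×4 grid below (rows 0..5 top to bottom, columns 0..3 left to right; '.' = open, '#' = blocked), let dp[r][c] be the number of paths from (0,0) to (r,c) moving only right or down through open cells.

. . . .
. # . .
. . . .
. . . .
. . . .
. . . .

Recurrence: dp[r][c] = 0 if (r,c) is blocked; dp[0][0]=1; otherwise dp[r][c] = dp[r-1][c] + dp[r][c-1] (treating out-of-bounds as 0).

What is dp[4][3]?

r\c   0   1   2   3
  0   1   1   1   1
  1   1   0   1   2
  2   1   1   2   4
  3   1   2   4   8
  4   1   3   7  15
  5   1   4  11  26

15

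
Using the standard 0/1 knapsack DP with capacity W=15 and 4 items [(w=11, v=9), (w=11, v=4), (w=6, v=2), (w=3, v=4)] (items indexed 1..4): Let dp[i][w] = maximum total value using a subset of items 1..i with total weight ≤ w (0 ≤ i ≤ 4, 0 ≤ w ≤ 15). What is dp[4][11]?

i\w   0   1   2   3   4   5   6   7   8   9  10  11  12  13  14  15
  0   0   0   0   0   0   0   0   0   0   0   0   0   0   0   0   0
  1   0   0   0   0   0   0   0   0   0   0   0   9   9   9   9   9
  2   0   0   0   0   0   0   0   0   0   0   0   9   9   9   9   9
  3   0   0   0   0   0   0   2   2   2   2   2   9   9   9   9   9
  4   0   0   0   4   4   4   4   4   4   6   6   9   9   9  13  13

9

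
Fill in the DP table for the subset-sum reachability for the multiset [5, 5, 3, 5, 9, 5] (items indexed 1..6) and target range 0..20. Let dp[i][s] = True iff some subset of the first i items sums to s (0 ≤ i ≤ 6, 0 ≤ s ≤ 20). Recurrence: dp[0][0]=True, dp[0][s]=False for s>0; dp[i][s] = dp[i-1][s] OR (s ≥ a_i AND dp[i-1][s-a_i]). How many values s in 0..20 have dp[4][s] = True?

i\s   0   1   2   3   4   5   6   7   8   9  10  11  12  13  14  15  16  17  18  19  20
  0   T   F   F   F   F   F   F   F   F   F   F   F   F   F   F   F   F   F   F   F   F
  1   T   F   F   F   F   T   F   F   F   F   F   F   F   F   F   F   F   F   F   F   F
  2   T   F   F   F   F   T   F   F   F   F   T   F   F   F   F   F   F   F   F   F   F
  3   T   F   F   T   F   T   F   F   T   F   T   F   F   T   F   F   F   F   F   F   F
  4   T   F   F   T   F   T   F   F   T   F   T   F   F   T   F   T   F   F   T   F   F
  5   T   F   F   T   F   T   F   F   T   T   T   F   T   T   T   T   F   T   T   T   F
  6   T   F   F   T   F   T   F   F   T   T   T   F   T   T   T   T   F   T   T   T   T

8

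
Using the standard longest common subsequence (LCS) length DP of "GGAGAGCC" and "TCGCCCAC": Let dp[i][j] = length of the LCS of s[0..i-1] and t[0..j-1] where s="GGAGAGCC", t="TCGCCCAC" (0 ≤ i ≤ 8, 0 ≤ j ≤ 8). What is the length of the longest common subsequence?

3

   ''  T  C  G  C  C  C  A  C
''  0  0  0  0  0  0  0  0  0
 G  0  0  0  1  1  1  1  1  1
 G  0  0  0  1  1  1  1  1  1
 A  0  0  0  1  1  1  1  2  2
 G  0  0  0  1  1  1  1  2  2
 A  0  0  0  1  1  1  1  2  2
 G  0  0  0  1  1  1  1  2  2
 C  0  0  1  1  2  2  2  2  3
 C  0  0  1  1  2  3  3  3  3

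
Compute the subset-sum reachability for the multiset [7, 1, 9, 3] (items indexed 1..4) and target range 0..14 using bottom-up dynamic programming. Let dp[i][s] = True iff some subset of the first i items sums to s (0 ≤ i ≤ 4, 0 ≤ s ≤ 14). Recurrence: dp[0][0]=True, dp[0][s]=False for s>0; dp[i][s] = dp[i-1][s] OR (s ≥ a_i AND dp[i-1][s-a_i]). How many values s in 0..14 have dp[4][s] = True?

i\s   0   1   2   3   4   5   6   7   8   9  10  11  12  13  14
  0   T   F   F   F   F   F   F   F   F   F   F   F   F   F   F
  1   T   F   F   F   F   F   F   T   F   F   F   F   F   F   F
  2   T   T   F   F   F   F   F   T   T   F   F   F   F   F   F
  3   T   T   F   F   F   F   F   T   T   T   T   F   F   F   F
  4   T   T   F   T   T   F   F   T   T   T   T   T   T   T   F

11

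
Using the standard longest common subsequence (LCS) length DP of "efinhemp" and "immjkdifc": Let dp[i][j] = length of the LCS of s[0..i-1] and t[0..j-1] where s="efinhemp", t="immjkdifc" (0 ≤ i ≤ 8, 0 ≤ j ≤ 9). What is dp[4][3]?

1

   ''  i  m  m  j  k  d  i  f  c
''  0  0  0  0  0  0  0  0  0  0
 e  0  0  0  0  0  0  0  0  0  0
 f  0  0  0  0  0  0  0  0  1  1
 i  0  1  1  1  1  1  1  1  1  1
 n  0  1  1  1  1  1  1  1  1  1
 h  0  1  1  1  1  1  1  1  1  1
 e  0  1  1  1  1  1  1  1  1  1
 m  0  1  2  2  2  2  2  2  2  2
 p  0  1  2  2  2  2  2  2  2  2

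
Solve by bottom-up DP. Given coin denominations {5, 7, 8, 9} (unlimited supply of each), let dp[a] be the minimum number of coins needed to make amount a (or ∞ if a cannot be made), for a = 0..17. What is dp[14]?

 a  0  1  2  3  4  5  6  7  8  9 10 11 12 13 14 15 16 17
dp  0  -  -  -  -  1  -  1  1  1  2  -  2  2  2  2  2  2
(- denotes ∞ / unreachable)

2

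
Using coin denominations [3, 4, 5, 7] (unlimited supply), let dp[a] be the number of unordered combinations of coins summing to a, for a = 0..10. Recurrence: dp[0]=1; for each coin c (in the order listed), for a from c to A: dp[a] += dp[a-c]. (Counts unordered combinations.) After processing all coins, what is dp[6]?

after  coin     0     1     2     3     4     5     6     7     8     9    10
          3     1     0     0     1     0     0     1     0     0     1     0
          4     1     0     0     1     1     0     1     1     1     1     1
          5     1     0     0     1     1     1     1     1     2     2     2
          7     1     0     0     1     1     1     1     2     2     2     3

1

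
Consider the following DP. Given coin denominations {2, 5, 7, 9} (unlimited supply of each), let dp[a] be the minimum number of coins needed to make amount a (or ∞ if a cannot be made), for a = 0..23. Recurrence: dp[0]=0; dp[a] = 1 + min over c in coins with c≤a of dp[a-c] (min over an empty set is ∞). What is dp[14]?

2

 a  0  1  2  3  4  5  6  7  8  9 10 11 12 13 14 15 16 17 18 19 20 21 22 23
dp  0  -  1  -  2  1  3  1  4  1  2  2  2  3  2  3  2  3  2  3  3  3  4  3
(- denotes ∞ / unreachable)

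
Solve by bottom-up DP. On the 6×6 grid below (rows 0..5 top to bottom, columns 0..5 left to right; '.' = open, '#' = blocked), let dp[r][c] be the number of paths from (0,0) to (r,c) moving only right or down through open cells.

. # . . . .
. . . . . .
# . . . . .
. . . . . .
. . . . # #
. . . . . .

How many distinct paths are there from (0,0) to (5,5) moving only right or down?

15

r\c   0   1   2   3   4   5
  0   1   0   0   0   0   0
  1   1   1   1   1   1   1
  2   0   1   2   3   4   5
  3   0   1   3   6  10  15
  4   0   1   4  10   0   0
  5   0   1   5  15  15  15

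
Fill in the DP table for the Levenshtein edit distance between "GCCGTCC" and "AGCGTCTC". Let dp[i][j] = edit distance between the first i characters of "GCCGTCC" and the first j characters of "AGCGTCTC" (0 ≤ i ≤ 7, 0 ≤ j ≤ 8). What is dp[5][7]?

   ''  A  G  C  G  T  C  T  C
''  0  1  2  3  4  5  6  7  8
 G  1  1  1  2  3  4  5  6  7
 C  2  2  2  1  2  3  4  5  6
 C  3  3  3  2  2  3  3  4  5
 G  4  4  3  3  2  3  4  4  5
 T  5  5  4  4  3  2  3  4  5
 C  6  6  5  4  4  3  2  3  4
 C  7  7  6  5  5  4  3  3  3

4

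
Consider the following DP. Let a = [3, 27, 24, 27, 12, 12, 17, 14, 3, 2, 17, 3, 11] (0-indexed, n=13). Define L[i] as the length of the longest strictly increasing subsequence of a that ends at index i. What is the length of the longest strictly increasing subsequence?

   i    0    1    2    3    4    5    6    7    8    9   10   11   12
a[i]    3   27   24   27   12   12   17   14    3    2   17    3   11
L[i]    1    2    2    3    2    2    3    3    1    1    4    2    3

4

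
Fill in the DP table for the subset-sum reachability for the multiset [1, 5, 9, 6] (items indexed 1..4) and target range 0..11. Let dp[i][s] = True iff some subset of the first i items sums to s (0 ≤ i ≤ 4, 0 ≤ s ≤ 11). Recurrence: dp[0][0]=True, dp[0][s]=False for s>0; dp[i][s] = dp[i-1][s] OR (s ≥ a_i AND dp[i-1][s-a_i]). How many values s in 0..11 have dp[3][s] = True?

6

i\s   0   1   2   3   4   5   6   7   8   9  10  11
  0   T   F   F   F   F   F   F   F   F   F   F   F
  1   T   T   F   F   F   F   F   F   F   F   F   F
  2   T   T   F   F   F   T   T   F   F   F   F   F
  3   T   T   F   F   F   T   T   F   F   T   T   F
  4   T   T   F   F   F   T   T   T   F   T   T   T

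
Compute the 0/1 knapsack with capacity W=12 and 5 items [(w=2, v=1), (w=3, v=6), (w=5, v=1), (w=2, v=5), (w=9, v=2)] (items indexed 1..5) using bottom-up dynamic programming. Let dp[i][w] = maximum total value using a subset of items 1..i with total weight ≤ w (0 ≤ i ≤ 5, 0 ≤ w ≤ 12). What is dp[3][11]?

8

i\w   0   1   2   3   4   5   6   7   8   9  10  11  12
  0   0   0   0   0   0   0   0   0   0   0   0   0   0
  1   0   0   1   1   1   1   1   1   1   1   1   1   1
  2   0   0   1   6   6   7   7   7   7   7   7   7   7
  3   0   0   1   6   6   7   7   7   7   7   8   8   8
  4   0   0   5   6   6  11  11  12  12  12  12  12  13
  5   0   0   5   6   6  11  11  12  12  12  12  12  13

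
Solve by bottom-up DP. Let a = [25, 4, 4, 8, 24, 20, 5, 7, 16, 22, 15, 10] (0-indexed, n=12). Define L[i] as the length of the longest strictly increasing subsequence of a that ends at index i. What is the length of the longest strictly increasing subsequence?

5

   i    0    1    2    3    4    5    6    7    8    9   10   11
a[i]   25    4    4    8   24   20    5    7   16   22   15   10
L[i]    1    1    1    2    3    3    2    3    4    5    4    4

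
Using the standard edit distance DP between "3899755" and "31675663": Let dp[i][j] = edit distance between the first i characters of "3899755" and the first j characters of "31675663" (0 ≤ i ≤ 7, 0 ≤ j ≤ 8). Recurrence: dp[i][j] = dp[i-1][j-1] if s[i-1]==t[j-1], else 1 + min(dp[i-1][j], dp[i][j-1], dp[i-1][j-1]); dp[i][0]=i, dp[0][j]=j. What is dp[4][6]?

5

   ''  3  1  6  7  5  6  6  3
''  0  1  2  3  4  5  6  7  8
 3  1  0  1  2  3  4  5  6  7
 8  2  1  1  2  3  4  5  6  7
 9  3  2  2  2  3  4  5  6  7
 9  4  3  3  3  3  4  5  6  7
 7  5  4  4  4  3  4  5  6  7
 5  6  5  5  5  4  3  4  5  6
 5  7  6  6  6  5  4  4  5  6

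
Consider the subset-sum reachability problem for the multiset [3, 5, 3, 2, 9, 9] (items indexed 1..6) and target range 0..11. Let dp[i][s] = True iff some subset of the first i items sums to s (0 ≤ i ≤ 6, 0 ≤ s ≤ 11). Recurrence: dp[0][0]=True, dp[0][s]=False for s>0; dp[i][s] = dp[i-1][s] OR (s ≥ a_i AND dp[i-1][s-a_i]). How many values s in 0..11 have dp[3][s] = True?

6

i\s   0   1   2   3   4   5   6   7   8   9  10  11
  0   T   F   F   F   F   F   F   F   F   F   F   F
  1   T   F   F   T   F   F   F   F   F   F   F   F
  2   T   F   F   T   F   T   F   F   T   F   F   F
  3   T   F   F   T   F   T   T   F   T   F   F   T
  4   T   F   T   T   F   T   T   T   T   F   T   T
  5   T   F   T   T   F   T   T   T   T   T   T   T
  6   T   F   T   T   F   T   T   T   T   T   T   T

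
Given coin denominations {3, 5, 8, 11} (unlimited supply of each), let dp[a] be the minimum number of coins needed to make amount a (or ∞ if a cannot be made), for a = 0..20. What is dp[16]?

2

 a  0  1  2  3  4  5  6  7  8  9 10 11 12 13 14 15 16 17 18 19 20
dp  0  -  -  1  -  1  2  -  1  3  2  1  4  2  2  3  2  3  3  2  4
(- denotes ∞ / unreachable)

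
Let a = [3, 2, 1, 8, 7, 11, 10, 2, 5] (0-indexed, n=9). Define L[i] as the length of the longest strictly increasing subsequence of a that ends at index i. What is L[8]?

3

   i    0    1    2    3    4    5    6    7    8
a[i]    3    2    1    8    7   11   10    2    5
L[i]    1    1    1    2    2    3    3    2    3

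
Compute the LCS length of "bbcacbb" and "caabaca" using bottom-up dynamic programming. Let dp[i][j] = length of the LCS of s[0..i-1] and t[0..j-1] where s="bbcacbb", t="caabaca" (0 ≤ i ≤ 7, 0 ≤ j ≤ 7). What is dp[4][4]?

2

   ''  c  a  a  b  a  c  a
''  0  0  0  0  0  0  0  0
 b  0  0  0  0  1  1  1  1
 b  0  0  0  0  1  1  1  1
 c  0  1  1  1  1  1  2  2
 a  0  1  2  2  2  2  2  3
 c  0  1  2  2  2  2  3  3
 b  0  1  2  2  3  3  3  3
 b  0  1  2  2  3  3  3  3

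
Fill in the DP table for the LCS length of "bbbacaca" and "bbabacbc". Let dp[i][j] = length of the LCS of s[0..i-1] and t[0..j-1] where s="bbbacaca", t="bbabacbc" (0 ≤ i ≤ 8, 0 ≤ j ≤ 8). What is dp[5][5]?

4

   ''  b  b  a  b  a  c  b  c
''  0  0  0  0  0  0  0  0  0
 b  0  1  1  1  1  1  1  1  1
 b  0  1  2  2  2  2  2  2  2
 b  0  1  2  2  3  3  3  3  3
 a  0  1  2  3  3  4  4  4  4
 c  0  1  2  3  3  4  5  5  5
 a  0  1  2  3  3  4  5  5  5
 c  0  1  2  3  3  4  5  5  6
 a  0  1  2  3  3  4  5  5  6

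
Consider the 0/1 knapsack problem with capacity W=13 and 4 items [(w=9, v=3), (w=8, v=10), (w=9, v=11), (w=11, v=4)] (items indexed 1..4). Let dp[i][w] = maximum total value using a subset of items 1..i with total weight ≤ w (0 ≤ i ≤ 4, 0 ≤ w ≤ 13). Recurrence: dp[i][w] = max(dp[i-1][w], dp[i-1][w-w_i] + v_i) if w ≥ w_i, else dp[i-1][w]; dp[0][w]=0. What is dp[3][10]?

11

i\w   0   1   2   3   4   5   6   7   8   9  10  11  12  13
  0   0   0   0   0   0   0   0   0   0   0   0   0   0   0
  1   0   0   0   0   0   0   0   0   0   3   3   3   3   3
  2   0   0   0   0   0   0   0   0  10  10  10  10  10  10
  3   0   0   0   0   0   0   0   0  10  11  11  11  11  11
  4   0   0   0   0   0   0   0   0  10  11  11  11  11  11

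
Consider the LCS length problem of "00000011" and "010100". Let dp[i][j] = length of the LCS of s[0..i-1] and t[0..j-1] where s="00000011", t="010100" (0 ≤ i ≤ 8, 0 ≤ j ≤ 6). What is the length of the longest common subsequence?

   ''  0  1  0  1  0  0
''  0  0  0  0  0  0  0
 0  0  1  1  1  1  1  1
 0  0  1  1  2  2  2  2
 0  0  1  1  2  2  3  3
 0  0  1  1  2  2  3  4
 0  0  1  1  2  2  3  4
 0  0  1  1  2  2  3  4
 1  0  1  2  2  3  3  4
 1  0  1  2  2  3  3  4

4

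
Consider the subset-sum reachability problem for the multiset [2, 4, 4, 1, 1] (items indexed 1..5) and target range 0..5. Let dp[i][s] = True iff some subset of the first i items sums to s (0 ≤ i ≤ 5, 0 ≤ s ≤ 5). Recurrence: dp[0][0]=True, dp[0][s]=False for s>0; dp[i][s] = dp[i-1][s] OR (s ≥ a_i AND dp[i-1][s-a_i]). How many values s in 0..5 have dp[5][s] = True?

6

i\s   0   1   2   3   4   5
  0   T   F   F   F   F   F
  1   T   F   T   F   F   F
  2   T   F   T   F   T   F
  3   T   F   T   F   T   F
  4   T   T   T   T   T   T
  5   T   T   T   T   T   T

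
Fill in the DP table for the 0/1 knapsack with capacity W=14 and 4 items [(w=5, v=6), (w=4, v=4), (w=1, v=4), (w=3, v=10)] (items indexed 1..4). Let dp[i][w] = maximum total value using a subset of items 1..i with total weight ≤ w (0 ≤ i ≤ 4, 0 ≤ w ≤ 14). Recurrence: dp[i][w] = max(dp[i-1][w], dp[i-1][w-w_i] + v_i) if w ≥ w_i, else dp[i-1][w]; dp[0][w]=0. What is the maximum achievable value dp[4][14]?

i\w   0   1   2   3   4   5   6   7   8   9  10  11  12  13  14
  0   0   0   0   0   0   0   0   0   0   0   0   0   0   0   0
  1   0   0   0   0   0   6   6   6   6   6   6   6   6   6   6
  2   0   0   0   0   4   6   6   6   6  10  10  10  10  10  10
  3   0   4   4   4   4   8  10  10  10  10  14  14  14  14  14
  4   0   4   4  10  14  14  14  14  18  20  20  20  20  24  24

24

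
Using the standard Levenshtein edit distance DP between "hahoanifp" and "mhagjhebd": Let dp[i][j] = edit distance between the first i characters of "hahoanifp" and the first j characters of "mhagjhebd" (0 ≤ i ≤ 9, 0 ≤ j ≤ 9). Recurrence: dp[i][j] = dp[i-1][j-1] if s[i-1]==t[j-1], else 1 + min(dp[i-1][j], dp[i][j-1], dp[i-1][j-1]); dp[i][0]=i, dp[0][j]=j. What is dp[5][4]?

4

   ''  m  h  a  g  j  h  e  b  d
''  0  1  2  3  4  5  6  7  8  9
 h  1  1  1  2  3  4  5  6  7  8
 a  2  2  2  1  2  3  4  5  6  7
 h  3  3  2  2  2  3  3  4  5  6
 o  4  4  3  3  3  3  4  4  5  6
 a  5  5  4  3  4  4  4  5  5  6
 n  6  6  5  4  4  5  5  5  6  6
 i  7  7  6  5  5  5  6  6  6  7
 f  8  8  7  6  6  6  6  7  7  7
 p  9  9  8  7  7  7  7  7  8  8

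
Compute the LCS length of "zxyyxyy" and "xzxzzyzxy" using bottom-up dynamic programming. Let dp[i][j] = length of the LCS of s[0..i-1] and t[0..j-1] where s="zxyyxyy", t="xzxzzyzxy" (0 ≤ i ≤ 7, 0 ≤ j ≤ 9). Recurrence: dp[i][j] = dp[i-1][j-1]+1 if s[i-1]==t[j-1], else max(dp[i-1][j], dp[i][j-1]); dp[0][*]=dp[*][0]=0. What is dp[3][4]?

2

   ''  x  z  x  z  z  y  z  x  y
''  0  0  0  0  0  0  0  0  0  0
 z  0  0  1  1  1  1  1  1  1  1
 x  0  1  1  2  2  2  2  2  2  2
 y  0  1  1  2  2  2  3  3  3  3
 y  0  1  1  2  2  2  3  3  3  4
 x  0  1  1  2  2  2  3  3  4  4
 y  0  1  1  2  2  2  3  3  4  5
 y  0  1  1  2  2  2  3  3  4  5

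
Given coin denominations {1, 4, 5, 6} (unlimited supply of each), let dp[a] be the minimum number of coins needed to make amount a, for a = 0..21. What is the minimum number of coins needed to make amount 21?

4

 a  0  1  2  3  4  5  6  7  8  9 10 11 12 13 14 15 16 17 18 19 20 21
dp  0  1  2  3  1  1  1  2  2  2  2  2  2  3  3  3  3  3  3  4  4  4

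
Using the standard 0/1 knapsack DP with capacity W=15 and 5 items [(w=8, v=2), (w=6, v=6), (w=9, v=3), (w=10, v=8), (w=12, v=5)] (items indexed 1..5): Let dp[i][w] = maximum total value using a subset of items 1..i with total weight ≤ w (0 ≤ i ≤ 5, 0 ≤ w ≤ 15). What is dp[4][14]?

i\w   0   1   2   3   4   5   6   7   8   9  10  11  12  13  14  15
  0   0   0   0   0   0   0   0   0   0   0   0   0   0   0   0   0
  1   0   0   0   0   0   0   0   0   2   2   2   2   2   2   2   2
  2   0   0   0   0   0   0   6   6   6   6   6   6   6   6   8   8
  3   0   0   0   0   0   0   6   6   6   6   6   6   6   6   8   9
  4   0   0   0   0   0   0   6   6   6   6   8   8   8   8   8   9
  5   0   0   0   0   0   0   6   6   6   6   8   8   8   8   8   9

8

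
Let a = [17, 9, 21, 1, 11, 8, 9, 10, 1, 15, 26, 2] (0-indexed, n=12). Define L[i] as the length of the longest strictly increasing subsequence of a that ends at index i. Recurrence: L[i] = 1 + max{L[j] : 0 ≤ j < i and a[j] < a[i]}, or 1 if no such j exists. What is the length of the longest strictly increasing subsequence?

6

   i    0    1    2    3    4    5    6    7    8    9   10   11
a[i]   17    9   21    1   11    8    9   10    1   15   26    2
L[i]    1    1    2    1    2    2    3    4    1    5    6    2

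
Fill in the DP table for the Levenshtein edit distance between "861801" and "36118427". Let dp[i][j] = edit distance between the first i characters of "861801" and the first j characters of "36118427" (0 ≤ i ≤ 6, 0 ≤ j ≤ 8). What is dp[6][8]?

5

   ''  3  6  1  1  8  4  2  7
''  0  1  2  3  4  5  6  7  8
 8  1  1  2  3  4  4  5  6  7
 6  2  2  1  2  3  4  5  6  7
 1  3  3  2  1  2  3  4  5  6
 8  4  4  3  2  2  2  3  4  5
 0  5  5  4  3  3  3  3  4  5
 1  6  6  5  4  3  4  4  4  5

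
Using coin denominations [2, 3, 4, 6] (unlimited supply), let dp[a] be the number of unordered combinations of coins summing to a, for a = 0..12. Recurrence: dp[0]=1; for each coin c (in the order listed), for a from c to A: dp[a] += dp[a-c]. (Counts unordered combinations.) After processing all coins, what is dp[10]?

7

after  coin     0     1     2     3     4     5     6     7     8     9    10    11    12
          2     1     0     1     0     1     0     1     0     1     0     1     0     1
          3     1     0     1     1     1     1     2     1     2     2     2     2     3
          4     1     0     1     1     2     1     3     2     4     3     5     4     7
          6     1     0     1     1     2     1     4     2     5     4     7     5    11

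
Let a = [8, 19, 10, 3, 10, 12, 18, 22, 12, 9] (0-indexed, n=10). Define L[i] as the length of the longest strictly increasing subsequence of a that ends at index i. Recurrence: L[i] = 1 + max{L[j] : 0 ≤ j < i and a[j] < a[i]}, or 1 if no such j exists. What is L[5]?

   i    0    1    2    3    4    5    6    7    8    9
a[i]    8   19   10    3   10   12   18   22   12    9
L[i]    1    2    2    1    2    3    4    5    3    2

3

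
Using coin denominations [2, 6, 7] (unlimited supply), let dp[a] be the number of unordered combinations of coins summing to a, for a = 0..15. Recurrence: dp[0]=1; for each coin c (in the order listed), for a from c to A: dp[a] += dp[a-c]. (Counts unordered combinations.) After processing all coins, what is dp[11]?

1

after  coin     0     1     2     3     4     5     6     7     8     9    10    11    12    13    14    15
          2     1     0     1     0     1     0     1     0     1     0     1     0     1     0     1     0
          6     1     0     1     0     1     0     2     0     2     0     2     0     3     0     3     0
          7     1     0     1     0     1     0     2     1     2     1     2     1     3     2     4     2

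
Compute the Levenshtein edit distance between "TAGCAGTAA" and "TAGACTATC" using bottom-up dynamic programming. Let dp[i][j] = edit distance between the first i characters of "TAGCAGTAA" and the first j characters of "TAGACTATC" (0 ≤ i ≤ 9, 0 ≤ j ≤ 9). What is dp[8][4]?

   ''  T  A  G  A  C  T  A  T  C
''  0  1  2  3  4  5  6  7  8  9
 T  1  0  1  2  3  4  5  6  7  8
 A  2  1  0  1  2  3  4  5  6  7
 G  3  2  1  0  1  2  3  4  5  6
 C  4  3  2  1  1  1  2  3  4  5
 A  5  4  3  2  1  2  2  2  3  4
 G  6  5  4  3  2  2  3  3  3  4
 T  7  6  5  4  3  3  2  3  3  4
 A  8  7  6  5  4  4  3  2  3  4
 A  9  8  7  6  5  5  4  3  3  4

4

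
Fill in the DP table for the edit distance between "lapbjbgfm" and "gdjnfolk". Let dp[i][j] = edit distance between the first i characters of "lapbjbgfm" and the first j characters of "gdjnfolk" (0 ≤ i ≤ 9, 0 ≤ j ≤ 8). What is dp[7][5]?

6

   ''  g  d  j  n  f  o  l  k
''  0  1  2  3  4  5  6  7  8
 l  1  1  2  3  4  5  6  6  7
 a  2  2  2  3  4  5  6  7  7
 p  3  3  3  3  4  5  6  7  8
 b  4  4  4  4  4  5  6  7  8
 j  5  5  5  4  5  5  6  7  8
 b  6  6  6  5  5  6  6  7  8
 g  7  6  7  6  6  6  7  7  8
 f  8  7  7  7  7  6  7  8  8
 m  9  8  8  8  8  7  7  8  9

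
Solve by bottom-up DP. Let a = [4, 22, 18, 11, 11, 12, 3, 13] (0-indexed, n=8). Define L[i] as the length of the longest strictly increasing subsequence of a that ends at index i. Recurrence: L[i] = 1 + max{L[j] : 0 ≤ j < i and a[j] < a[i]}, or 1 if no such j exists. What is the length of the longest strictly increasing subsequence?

4

   i    0    1    2    3    4    5    6    7
a[i]    4   22   18   11   11   12    3   13
L[i]    1    2    2    2    2    3    1    4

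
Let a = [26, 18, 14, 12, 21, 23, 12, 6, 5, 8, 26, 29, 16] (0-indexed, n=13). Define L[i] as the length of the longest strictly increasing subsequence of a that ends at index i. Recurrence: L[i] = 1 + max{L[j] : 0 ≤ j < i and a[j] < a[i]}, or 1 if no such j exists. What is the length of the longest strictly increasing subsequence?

5

   i    0    1    2    3    4    5    6    7    8    9   10   11   12
a[i]   26   18   14   12   21   23   12    6    5    8   26   29   16
L[i]    1    1    1    1    2    3    1    1    1    2    4    5    3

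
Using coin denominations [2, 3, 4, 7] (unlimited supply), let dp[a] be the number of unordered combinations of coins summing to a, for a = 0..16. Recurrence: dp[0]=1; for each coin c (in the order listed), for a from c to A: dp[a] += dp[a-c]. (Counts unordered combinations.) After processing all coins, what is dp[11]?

6

after  coin     0     1     2     3     4     5     6     7     8     9    10    11    12    13    14    15    16
          2     1     0     1     0     1     0     1     0     1     0     1     0     1     0     1     0     1
          3     1     0     1     1     1     1     2     1     2     2     2     2     3     2     3     3     3
          4     1     0     1     1     2     1     3     2     4     3     5     4     7     5     8     7    10
          7     1     0     1     1     2     1     3     3     4     4     6     6     8     8    11    11    14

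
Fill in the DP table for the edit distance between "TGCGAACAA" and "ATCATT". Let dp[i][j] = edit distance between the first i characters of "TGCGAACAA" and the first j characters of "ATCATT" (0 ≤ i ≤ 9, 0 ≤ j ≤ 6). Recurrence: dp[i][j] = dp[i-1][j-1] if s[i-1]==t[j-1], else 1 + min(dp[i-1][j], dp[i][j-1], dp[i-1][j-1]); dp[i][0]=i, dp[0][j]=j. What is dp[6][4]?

   ''  A  T  C  A  T  T
''  0  1  2  3  4  5  6
 T  1  1  1  2  3  4  5
 G  2  2  2  2  3  4  5
 C  3  3  3  2  3  4  5
 G  4  4  4  3  3  4  5
 A  5  4  5  4  3  4  5
 A  6  5  5  5  4  4  5
 C  7  6  6  5  5  5  5
 A  8  7  7  6  5  6  6
 A  9  8  8  7  6  6  7

4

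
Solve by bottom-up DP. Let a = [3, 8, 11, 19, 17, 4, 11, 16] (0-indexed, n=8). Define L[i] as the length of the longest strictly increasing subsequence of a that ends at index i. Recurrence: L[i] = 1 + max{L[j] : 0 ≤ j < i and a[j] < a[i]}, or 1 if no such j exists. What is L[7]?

4

   i    0    1    2    3    4    5    6    7
a[i]    3    8   11   19   17    4   11   16
L[i]    1    2    3    4    4    2    3    4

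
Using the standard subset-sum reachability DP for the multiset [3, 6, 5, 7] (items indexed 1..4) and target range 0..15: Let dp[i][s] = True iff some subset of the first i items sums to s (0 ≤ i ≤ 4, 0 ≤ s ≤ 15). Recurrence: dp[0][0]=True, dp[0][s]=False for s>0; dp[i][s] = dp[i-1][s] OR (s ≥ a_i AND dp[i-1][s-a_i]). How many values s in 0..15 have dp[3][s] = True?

i\s   0   1   2   3   4   5   6   7   8   9  10  11  12  13  14  15
  0   T   F   F   F   F   F   F   F   F   F   F   F   F   F   F   F
  1   T   F   F   T   F   F   F   F   F   F   F   F   F   F   F   F
  2   T   F   F   T   F   F   T   F   F   T   F   F   F   F   F   F
  3   T   F   F   T   F   T   T   F   T   T   F   T   F   F   T   F
  4   T   F   F   T   F   T   T   T   T   T   T   T   T   T   T   T

8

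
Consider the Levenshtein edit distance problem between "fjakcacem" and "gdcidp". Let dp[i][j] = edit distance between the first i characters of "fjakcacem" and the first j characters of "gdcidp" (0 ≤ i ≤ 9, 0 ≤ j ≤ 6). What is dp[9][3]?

8

   ''  g  d  c  i  d  p
''  0  1  2  3  4  5  6
 f  1  1  2  3  4  5  6
 j  2  2  2  3  4  5  6
 a  3  3  3  3  4  5  6
 k  4  4  4  4  4  5  6
 c  5  5  5  4  5  5  6
 a  6  6  6  5  5  6  6
 c  7  7  7  6  6  6  7
 e  8  8  8  7  7  7  7
 m  9  9  9  8  8  8  8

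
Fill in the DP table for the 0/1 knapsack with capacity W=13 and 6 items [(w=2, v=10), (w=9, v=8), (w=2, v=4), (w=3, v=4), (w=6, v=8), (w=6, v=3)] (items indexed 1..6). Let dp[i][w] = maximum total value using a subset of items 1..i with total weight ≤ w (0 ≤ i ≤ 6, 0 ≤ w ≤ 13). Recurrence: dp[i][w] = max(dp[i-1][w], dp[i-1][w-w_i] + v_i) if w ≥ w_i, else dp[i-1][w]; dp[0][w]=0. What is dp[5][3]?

10

i\w   0   1   2   3   4   5   6   7   8   9  10  11  12  13
  0   0   0   0   0   0   0   0   0   0   0   0   0   0   0
  1   0   0  10  10  10  10  10  10  10  10  10  10  10  10
  2   0   0  10  10  10  10  10  10  10  10  10  18  18  18
  3   0   0  10  10  14  14  14  14  14  14  14  18  18  22
  4   0   0  10  10  14  14  14  18  18  18  18  18  18  22
  5   0   0  10  10  14  14  14  18  18  18  22  22  22  26
  6   0   0  10  10  14  14  14  18  18  18  22  22  22  26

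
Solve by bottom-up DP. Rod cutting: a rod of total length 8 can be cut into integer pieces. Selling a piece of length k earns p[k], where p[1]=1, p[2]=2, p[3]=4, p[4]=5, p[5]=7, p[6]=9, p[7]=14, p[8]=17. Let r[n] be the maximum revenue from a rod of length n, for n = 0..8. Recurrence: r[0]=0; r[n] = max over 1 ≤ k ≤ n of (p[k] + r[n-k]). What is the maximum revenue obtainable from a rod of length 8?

17

   n    0    1    2    3    4    5    6    7    8
r[n]    0    1    2    4    5    7    9   14   17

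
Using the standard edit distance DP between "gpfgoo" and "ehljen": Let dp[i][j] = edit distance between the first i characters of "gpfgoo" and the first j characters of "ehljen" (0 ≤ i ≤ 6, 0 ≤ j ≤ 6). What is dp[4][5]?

5

   ''  e  h  l  j  e  n
''  0  1  2  3  4  5  6
 g  1  1  2  3  4  5  6
 p  2  2  2  3  4  5  6
 f  3  3  3  3  4  5  6
 g  4  4  4  4  4  5  6
 o  5  5  5  5  5  5  6
 o  6  6  6  6  6  6  6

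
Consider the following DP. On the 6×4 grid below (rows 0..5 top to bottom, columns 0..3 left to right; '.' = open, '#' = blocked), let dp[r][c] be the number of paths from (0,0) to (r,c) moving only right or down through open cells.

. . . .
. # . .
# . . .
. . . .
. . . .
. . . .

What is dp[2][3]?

r\c   0   1   2   3
  0   1   1   1   1
  1   1   0   1   2
  2   0   0   1   3
  3   0   0   1   4
  4   0   0   1   5
  5   0   0   1   6

3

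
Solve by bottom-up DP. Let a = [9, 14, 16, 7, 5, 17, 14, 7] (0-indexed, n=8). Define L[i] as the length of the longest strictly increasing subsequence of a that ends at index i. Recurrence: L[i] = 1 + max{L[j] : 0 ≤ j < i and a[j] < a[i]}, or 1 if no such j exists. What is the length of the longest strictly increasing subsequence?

   i    0    1    2    3    4    5    6    7
a[i]    9   14   16    7    5   17   14    7
L[i]    1    2    3    1    1    4    2    2

4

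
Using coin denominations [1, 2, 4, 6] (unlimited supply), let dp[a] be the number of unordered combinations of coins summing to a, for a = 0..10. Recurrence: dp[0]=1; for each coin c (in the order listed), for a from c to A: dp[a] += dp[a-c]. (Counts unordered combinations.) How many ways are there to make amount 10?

16

after  coin     0     1     2     3     4     5     6     7     8     9    10
          1     1     1     1     1     1     1     1     1     1     1     1
          2     1     1     2     2     3     3     4     4     5     5     6
          4     1     1     2     2     4     4     6     6     9     9    12
          6     1     1     2     2     4     4     7     7    11    11    16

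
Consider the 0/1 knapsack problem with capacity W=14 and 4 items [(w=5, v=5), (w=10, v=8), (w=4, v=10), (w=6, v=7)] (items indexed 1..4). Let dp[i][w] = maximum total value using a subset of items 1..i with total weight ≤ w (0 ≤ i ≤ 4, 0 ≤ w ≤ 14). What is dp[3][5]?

i\w   0   1   2   3   4   5   6   7   8   9  10  11  12  13  14
  0   0   0   0   0   0   0   0   0   0   0   0   0   0   0   0
  1   0   0   0   0   0   5   5   5   5   5   5   5   5   5   5
  2   0   0   0   0   0   5   5   5   5   5   8   8   8   8   8
  3   0   0   0   0  10  10  10  10  10  15  15  15  15  15  18
  4   0   0   0   0  10  10  10  10  10  15  17  17  17  17  18

10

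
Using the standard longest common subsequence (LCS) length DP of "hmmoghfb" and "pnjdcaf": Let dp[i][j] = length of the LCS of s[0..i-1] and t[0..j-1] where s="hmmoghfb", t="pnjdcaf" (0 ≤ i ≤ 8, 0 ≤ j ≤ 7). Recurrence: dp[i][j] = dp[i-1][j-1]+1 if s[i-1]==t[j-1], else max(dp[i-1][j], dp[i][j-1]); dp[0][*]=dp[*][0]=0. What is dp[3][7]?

   ''  p  n  j  d  c  a  f
''  0  0  0  0  0  0  0  0
 h  0  0  0  0  0  0  0  0
 m  0  0  0  0  0  0  0  0
 m  0  0  0  0  0  0  0  0
 o  0  0  0  0  0  0  0  0
 g  0  0  0  0  0  0  0  0
 h  0  0  0  0  0  0  0  0
 f  0  0  0  0  0  0  0  1
 b  0  0  0  0  0  0  0  1

0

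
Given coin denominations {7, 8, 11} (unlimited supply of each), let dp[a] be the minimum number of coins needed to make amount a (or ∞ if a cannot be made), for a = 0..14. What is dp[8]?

 a  0  1  2  3  4  5  6  7  8  9 10 11 12 13 14
dp  0  -  -  -  -  -  -  1  1  -  -  1  -  -  2
(- denotes ∞ / unreachable)

1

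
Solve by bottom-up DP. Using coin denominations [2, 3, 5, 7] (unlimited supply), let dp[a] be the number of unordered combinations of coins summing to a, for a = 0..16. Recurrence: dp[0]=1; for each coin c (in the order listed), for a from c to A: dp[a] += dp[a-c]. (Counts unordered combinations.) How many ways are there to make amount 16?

after  coin     0     1     2     3     4     5     6     7     8     9    10    11    12    13    14    15    16
          2     1     0     1     0     1     0     1     0     1     0     1     0     1     0     1     0     1
          3     1     0     1     1     1     1     2     1     2     2     2     2     3     2     3     3     3
          5     1     0     1     1     1     2     2     2     3     3     4     4     5     5     6     7     7
          7     1     0     1     1     1     2     2     3     3     4     5     5     7     7     9    10    11

11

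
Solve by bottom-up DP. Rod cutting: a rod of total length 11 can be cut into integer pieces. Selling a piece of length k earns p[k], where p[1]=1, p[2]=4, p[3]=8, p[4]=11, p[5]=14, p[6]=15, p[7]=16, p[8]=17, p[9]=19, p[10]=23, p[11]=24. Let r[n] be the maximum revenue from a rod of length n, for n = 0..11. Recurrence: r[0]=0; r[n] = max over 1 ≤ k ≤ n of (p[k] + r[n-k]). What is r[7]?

   n    0    1    2    3    4    5    6    7    8    9   10   11
r[n]    0    1    4    8   11   14   16   19   22   25   28   30

19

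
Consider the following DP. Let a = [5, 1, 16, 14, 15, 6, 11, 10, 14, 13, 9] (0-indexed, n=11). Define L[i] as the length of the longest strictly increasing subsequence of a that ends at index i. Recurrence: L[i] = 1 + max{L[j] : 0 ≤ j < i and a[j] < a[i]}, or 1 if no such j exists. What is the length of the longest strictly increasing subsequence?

4

   i    0    1    2    3    4    5    6    7    8    9   10
a[i]    5    1   16   14   15    6   11   10   14   13    9
L[i]    1    1    2    2    3    2    3    3    4    4    3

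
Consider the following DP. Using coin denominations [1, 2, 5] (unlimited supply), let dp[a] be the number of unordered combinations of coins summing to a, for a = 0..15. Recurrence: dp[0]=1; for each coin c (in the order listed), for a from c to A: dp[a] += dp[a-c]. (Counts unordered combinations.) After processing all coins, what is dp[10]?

10

after  coin     0     1     2     3     4     5     6     7     8     9    10    11    12    13    14    15
          1     1     1     1     1     1     1     1     1     1     1     1     1     1     1     1     1
          2     1     1     2     2     3     3     4     4     5     5     6     6     7     7     8     8
          5     1     1     2     2     3     4     5     6     7     8    10    11    13    14    16    18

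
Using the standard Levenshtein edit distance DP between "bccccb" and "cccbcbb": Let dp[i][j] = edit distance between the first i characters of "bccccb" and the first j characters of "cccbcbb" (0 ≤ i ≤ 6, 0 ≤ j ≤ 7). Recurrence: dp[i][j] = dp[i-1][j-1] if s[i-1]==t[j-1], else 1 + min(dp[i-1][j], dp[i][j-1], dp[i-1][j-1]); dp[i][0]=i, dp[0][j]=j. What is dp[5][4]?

   ''  c  c  c  b  c  b  b
''  0  1  2  3  4  5  6  7
 b  1  1  2  3  3  4  5  6
 c  2  1  1  2  3  3  4  5
 c  3  2  1  1  2  3  4  5
 c  4  3  2  1  2  2  3  4
 c  5  4  3  2  2  2  3  4
 b  6  5  4  3  2  3  2  3

2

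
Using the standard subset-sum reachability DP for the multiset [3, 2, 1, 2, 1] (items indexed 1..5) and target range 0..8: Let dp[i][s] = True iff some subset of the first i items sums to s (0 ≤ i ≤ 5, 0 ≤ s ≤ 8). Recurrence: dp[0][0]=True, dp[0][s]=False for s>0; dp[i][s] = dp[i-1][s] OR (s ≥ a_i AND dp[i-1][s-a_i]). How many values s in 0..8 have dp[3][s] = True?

i\s   0   1   2   3   4   5   6   7   8
  0   T   F   F   F   F   F   F   F   F
  1   T   F   F   T   F   F   F   F   F
  2   T   F   T   T   F   T   F   F   F
  3   T   T   T   T   T   T   T   F   F
  4   T   T   T   T   T   T   T   T   T
  5   T   T   T   T   T   T   T   T   T

7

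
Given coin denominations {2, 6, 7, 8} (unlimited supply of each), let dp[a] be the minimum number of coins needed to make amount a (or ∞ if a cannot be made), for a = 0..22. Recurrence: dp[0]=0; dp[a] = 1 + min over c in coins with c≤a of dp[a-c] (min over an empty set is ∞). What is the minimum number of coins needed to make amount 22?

3

 a  0  1  2  3  4  5  6  7  8  9 10 11 12 13 14 15 16 17 18 19 20 21 22
dp  0  -  1  -  2  -  1  1  1  2  2  3  2  2  2  2  2  3  3  3  3  3  3
(- denotes ∞ / unreachable)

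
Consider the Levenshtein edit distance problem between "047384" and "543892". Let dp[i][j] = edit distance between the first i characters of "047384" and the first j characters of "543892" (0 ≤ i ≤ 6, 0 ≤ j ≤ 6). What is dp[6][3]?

   ''  5  4  3  8  9  2
''  0  1  2  3  4  5  6
 0  1  1  2  3  4  5  6
 4  2  2  1  2  3  4  5
 7  3  3  2  2  3  4  5
 3  4  4  3  2  3  4  5
 8  5  5  4  3  2  3  4
 4  6  6  5  4  3  3  4

4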